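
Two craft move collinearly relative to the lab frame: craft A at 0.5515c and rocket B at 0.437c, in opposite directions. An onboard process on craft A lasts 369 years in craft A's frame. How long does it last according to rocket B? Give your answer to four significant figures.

610.3 years

The velocity of craft A relative to rocket B is (0.5515 + 0.437)c / (1 + 0.5515×0.437) = 0.79653c; relative speed 0.79653c.
γ for this relative speed: γ = 1/√(1 − 0.63446) = 1.654.
Craft A's interval is proper; time dilation gives Δt_B = γΔτ = 1.654 × 369 years = 610.3 years.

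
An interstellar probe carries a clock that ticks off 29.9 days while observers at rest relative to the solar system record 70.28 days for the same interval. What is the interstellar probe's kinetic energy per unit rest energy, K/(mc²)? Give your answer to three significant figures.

From Δt = γΔτ: γ = 70.28/29.9 = 2.3505.
K/(mc²) = γ − 1 = 2.3505 − 1 = 1.35.

1.35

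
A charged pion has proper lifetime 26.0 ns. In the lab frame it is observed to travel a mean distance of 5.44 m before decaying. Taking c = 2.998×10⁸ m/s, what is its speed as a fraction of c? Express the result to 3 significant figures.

Let x = d/(cτ) = 5.440 m / (2.998×10⁸ m/s × 2.600×10^-8 s) = 0.6979. Since d = βγcτ, x = βγ = β/√(1−β²).
Solving: β² = x²/(1+x²) = 0.487064/1.487064 = 0.327534, so β = 0.572.

0.572c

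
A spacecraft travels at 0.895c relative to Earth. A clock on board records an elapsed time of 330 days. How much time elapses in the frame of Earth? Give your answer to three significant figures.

γ = 1/√(1 − β²) = 1/√(1 − 0.801025) = 1/√0.198975 = 1/0.446066 = 2.2418.
Time dilation: Δt = γ·Δτ = 2.2418 × 330 = 740 days.

740 days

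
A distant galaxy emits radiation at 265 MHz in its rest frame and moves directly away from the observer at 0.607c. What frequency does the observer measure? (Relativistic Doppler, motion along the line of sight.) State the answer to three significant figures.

131 MHz

Relativistic Doppler (source moving away): f_obs = f_src · √((1−β)/(1+β)).
With β = 0.607: factor = √(0.393/1.607) = 0.49453.
f_obs = 265 × 0.49453 = 131 MHz.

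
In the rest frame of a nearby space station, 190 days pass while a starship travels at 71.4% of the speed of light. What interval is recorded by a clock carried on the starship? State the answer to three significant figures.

γ = 1/√(1 − β²) = 1/√(1 − 0.509796) = 1/√0.490204 = 1/0.700146 = 1.4283.
The moving clock records proper time: Δτ = Δt/γ = 190/1.4283 = 133 days.

133 days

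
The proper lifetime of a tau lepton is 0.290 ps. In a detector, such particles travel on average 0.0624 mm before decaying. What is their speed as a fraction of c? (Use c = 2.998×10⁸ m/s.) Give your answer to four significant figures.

Lab distance = (lab lifetime)·v = γτ·βc, so βγ = d/(cτ) = 6.240×10^-5/(2.998×10⁸ × 2.900×10^-13) = 0.71772.
With βγ = 0.71772: γ² = 1 + (βγ)² = 1.515122, and β = (βγ)/γ = 0.71772/1.2309 = 0.5831.

0.5831c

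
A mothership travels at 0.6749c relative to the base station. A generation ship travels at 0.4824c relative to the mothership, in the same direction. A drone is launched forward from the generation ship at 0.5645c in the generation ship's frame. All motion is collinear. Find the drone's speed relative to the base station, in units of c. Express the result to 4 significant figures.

Apply u = (u'+v)/(1+u'v) twice. Drone in the mothership frame: (0.5645+0.4824)/(1+0.5645·0.4824) = 1.0469/1.2723148 = 0.82283c.
That velocity, transformed to the rest frame of the base station: (0.82283+0.6749)/(1+0.82283·0.6749) = 1.49773/1.555327967 = 0.96297c.

0.9630c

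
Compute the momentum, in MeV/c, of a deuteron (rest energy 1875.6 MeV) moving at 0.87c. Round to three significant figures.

3310 MeV/c

γ = 1/√(1 − β²) = 1/√(1 − 0.7569) = 1/√0.2431 = 1/0.493052 = 2.0282.
Momentum: p = γβ·mc = 2.0282 × 0.87 × 1875.6 MeV/c = 3310 MeV/c.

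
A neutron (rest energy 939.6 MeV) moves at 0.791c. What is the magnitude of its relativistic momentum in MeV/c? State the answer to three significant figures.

1210 MeV/c

γ = 1/√(1 − β²) = 1/√(1 − 0.625681) = 1/√0.374319 = 1/0.611816 = 1.6345.
Momentum: p = γβ·mc = 1.6345 × 0.791 × 939.6 MeV/c = 1210 MeV/c.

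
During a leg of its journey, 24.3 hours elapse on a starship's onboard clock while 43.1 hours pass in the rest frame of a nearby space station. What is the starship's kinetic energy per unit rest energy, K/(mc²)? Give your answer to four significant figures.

From Δt = γΔτ: γ = 43.1/24.3 = 1.77366.
Since K = (γ−1)mc², K/(mc²) = 1.77366 − 1 = 0.7737.

0.7737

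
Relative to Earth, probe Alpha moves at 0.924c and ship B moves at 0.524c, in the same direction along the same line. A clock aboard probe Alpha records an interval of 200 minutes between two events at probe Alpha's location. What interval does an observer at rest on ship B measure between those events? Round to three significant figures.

317 minutes

Transform probe Alpha's velocity into ship B's frame: (0.924 − 0.524)/(1 − 0.924·0.524) = 0.4/0.515824, so the relative speed is 0.77546c.
At |u| = 0.77546c, γ = (1 − 0.601338)^(−1/2) = 1.5838.
Probe Alpha's interval is proper; time dilation gives Δt_B = γΔτ = 1.5838 × 200 minutes = 317 minutes.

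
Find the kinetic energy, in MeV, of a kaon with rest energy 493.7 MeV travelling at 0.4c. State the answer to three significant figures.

45.0 MeV

With β = 0.4, γ = 1/√(1 − 0.4²) = 1/√0.84 = 1.091089.
Kinetic energy: K = (γ − 1)mc² = (1.091089 − 1) × 493.7 MeV = 0.091089 × 493.7 = 45.0 MeV.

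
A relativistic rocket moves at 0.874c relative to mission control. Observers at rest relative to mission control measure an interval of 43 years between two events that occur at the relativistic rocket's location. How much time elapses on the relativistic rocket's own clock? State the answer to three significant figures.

20.9 years

γ = 1/√(1 − β²) = 1/√(1 − 0.763876) = 1/√0.236124 = 1/0.485926 = 2.0579.
The relativistic rocket's clock runs slow as seen from mission control, so Δτ = Δt/γ = 43/2.0579 = 20.9 years.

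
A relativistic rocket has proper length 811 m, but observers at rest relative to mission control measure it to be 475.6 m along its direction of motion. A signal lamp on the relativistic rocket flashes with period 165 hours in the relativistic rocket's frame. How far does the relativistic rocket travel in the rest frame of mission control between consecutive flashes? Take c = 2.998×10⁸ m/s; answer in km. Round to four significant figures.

From L = L₀/γ: γ = 811/475.6 = 1.70521.
β = √(1 − 1/γ²) = 0.80999. Lab-frame period = γτ = 1.70521×165 hours = 281.36 hours. Distance = βc × γτ = 0.80999 × 2.998×10⁸ m/s × 1012896 s = 2.4597×10^14 m = 2.460×10^11 km.

2.460×10^11 km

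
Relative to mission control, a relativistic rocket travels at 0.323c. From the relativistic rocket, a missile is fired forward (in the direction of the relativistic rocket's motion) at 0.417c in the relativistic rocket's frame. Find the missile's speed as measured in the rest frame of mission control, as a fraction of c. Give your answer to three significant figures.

In units of c, u = (u' + v)/(1 + u'v) with u' = 0.417 and v = 0.323.
Numerator: 0.417 + 0.323 = 0.74. Denominator: 1 + (0.417)(0.323) = 1.134691.
u = 0.74/1.134691 = 0.65216, so the speed is 0.652c.

0.652c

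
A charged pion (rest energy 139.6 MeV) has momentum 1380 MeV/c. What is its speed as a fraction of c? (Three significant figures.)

βγ = pc/(mc²) = 1380/139.6 = 9.8854.
Since γ² = 1 + (βγ)² = 98.7211, γ = √98.7211 = 9.93585, and β = (βγ)/γ = 9.8854/9.93585 = 0.995.

0.995c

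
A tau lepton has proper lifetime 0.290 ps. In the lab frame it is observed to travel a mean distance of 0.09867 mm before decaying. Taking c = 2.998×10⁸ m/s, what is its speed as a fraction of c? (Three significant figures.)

0.750c

d = βγcτ ⇒ βγ = d/(cτ) = 9.867×10^-5 m / (8.6942×10^-5 m) = 1.1349.
β = (βγ)/√(1+(βγ)²) = 1.1349/√2.288 = 0.750.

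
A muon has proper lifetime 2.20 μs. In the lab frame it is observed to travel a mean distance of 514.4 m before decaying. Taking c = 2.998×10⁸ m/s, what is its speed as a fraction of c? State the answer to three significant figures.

Lab distance = (lab lifetime)·v = γτ·βc, so βγ = d/(cτ) = 514.4/(2.998×10⁸ × 2.200×10^-6) = 0.77991.
With βγ = 0.77991: γ² = 1 + (βγ)² = 1.60826, and β = (βγ)/γ = 0.77991/1.26817 = 0.615.

0.615c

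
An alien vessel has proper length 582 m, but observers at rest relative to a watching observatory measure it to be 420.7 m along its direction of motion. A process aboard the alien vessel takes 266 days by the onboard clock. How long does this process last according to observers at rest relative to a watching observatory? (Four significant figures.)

From L = L₀/γ: γ = 582/420.7 = 1.38341.
The same γ dilates the second interval: 1.38341 × 266 days = 368.0 days.

368.0 days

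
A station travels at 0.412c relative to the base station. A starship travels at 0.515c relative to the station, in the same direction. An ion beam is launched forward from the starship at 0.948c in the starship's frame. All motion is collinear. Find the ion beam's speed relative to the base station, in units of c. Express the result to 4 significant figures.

0.9929c

First combine the ion beam and starship (S''→S'): u₁ = (0.948 + 0.515)/(1 + 0.948×0.515) = 1.463/1.48822 = 0.98305.
Then combine with the station (S'→S): u = (0.98305 + 0.412)/(1 + 0.98305×0.412) = 1.39505/1.4050166 = 0.99291.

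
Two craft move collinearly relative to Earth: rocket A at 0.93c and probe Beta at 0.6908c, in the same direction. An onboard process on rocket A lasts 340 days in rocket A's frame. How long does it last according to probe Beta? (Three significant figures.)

Transform rocket A's velocity into probe Beta's frame: (0.93 − 0.6908)/(1 − 0.93·0.6908) = 0.2392/0.357556, so the relative speed is 0.66899c.
γ for this relative speed: γ = 1/√(1 − 0.447548) = 1.3454.
Rocket A's interval is proper; time dilation gives Δt_B = γΔτ = 1.3454 × 340 days = 457 days.

457 days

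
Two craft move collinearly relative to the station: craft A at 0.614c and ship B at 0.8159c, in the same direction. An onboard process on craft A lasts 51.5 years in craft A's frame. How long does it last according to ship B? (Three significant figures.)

Speed of craft A in ship B's frame: u = (v_A − v_B)/(1 − v_A v_B/c²) = (0.614 − 0.8159)/(1 − 0.614×0.8159) = −0.2019/0.4990374 = −0.40458; |u| = 0.40458c.
At |u| = 0.40458c, γ = (1 − 0.163685)^(−1/2) = 1.0935.
The clock on craft A records proper time, so ship B measures Δt = γΔτ = 1.0935 × 51.5 = 56.3 years.

56.3 years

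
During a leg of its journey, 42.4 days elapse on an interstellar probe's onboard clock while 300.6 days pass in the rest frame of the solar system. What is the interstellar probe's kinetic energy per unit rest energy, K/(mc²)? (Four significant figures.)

The time-dilation ratio gives γ = 300.6/42.4 = 7.08962.
Since K = (γ−1)mc², K/(mc²) = 7.08962 − 1 = 6.090.

6.090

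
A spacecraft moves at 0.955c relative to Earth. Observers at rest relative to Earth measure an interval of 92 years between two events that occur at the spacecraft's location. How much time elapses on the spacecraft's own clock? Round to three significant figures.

With β = 0.955, γ = 1/√(1 − 0.955²) = 1/√0.087975 = 3.3715.
The spacecraft's clock runs slow as seen from Earth, so Δτ = Δt/γ = 92/3.3715 = 27.3 years.

27.3 years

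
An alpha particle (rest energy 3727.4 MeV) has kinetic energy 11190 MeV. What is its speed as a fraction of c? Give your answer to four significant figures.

0.9683c

K = (γ−1)mc², so γ = 1 + 11190/3727.4 = 4.0021.
Then v/c = √(1 − γ⁻²) = √(1 − 0.0624344) = √0.9375656 = 0.9683.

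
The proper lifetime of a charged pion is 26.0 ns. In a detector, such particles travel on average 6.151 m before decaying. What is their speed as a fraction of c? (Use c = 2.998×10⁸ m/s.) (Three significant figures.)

Let x = d/(cτ) = 6.151 m / (2.998×10⁸ m/s × 2.600×10^-8 s) = 0.78912. Since d = βγcτ, x = βγ = β/√(1−β²).
Solving: β² = x²/(1+x²) = 0.62271/1.62271 = 0.383747, so β = 0.619.

0.619c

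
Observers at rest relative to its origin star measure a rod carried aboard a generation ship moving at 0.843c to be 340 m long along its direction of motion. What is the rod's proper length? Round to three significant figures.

γ = 1/√(1 − β²) = 1/√(1 − 0.710649) = 1/√0.289351 = 1/0.537914 = 1.859.
Proper length: L₀ = γ·L = 1.859 × 340 = 632 m.

632 m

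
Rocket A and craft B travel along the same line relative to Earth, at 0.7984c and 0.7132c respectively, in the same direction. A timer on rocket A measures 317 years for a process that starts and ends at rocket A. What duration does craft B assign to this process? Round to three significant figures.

Speed of rocket A in craft B's frame: u = (v_A − v_B)/(1 − v_A v_B/c²) = (0.7984 − 0.7132)/(1 − 0.7984×0.7132) = 0.0852/0.43058112 = 0.19787; |u| = 0.19787c.
γ for this relative speed: γ = 1/√(1 − 0.0391525) = 1.0202.
The clock on rocket A records proper time, so craft B measures Δt = γΔτ = 1.0202 × 317 = 323 years.

323 years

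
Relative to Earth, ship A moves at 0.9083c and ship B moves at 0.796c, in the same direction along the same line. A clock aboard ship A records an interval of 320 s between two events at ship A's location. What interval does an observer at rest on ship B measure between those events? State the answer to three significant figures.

350 s

The velocity of ship A relative to ship B is (0.9083 − 0.796)c / (1 − 0.9083×0.796) = 0.40543c; relative speed 0.40543c.
At |u| = 0.40543c, γ = (1 − 0.164373)^(−1/2) = 1.0939.
The clock on ship A records proper time, so ship B measures Δt = γΔτ = 1.0939 × 320 = 350 s.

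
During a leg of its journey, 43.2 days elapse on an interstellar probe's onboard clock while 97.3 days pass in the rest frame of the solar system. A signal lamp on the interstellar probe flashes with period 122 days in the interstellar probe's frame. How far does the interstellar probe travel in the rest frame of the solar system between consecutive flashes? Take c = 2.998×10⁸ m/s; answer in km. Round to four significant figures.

From Δt = γΔτ: γ = 97.3/43.2 = 2.25231.
β = √(1 − 1/γ²) = 0.89603. Lab-frame period = γτ = 2.25231×122 days = 274.78 days. Distance = βc × γτ = 0.89603 × 2.998×10⁸ m/s × 23740992 s = 6.3775×10^15 m = 6.378×10^12 km.

6.378×10^12 km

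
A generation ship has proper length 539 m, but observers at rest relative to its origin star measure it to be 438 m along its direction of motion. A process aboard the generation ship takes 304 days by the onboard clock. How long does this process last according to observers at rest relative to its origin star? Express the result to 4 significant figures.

374.1 days

Length contraction gives γ = L₀/L = 539/438 = 1.23059.
The same γ dilates the second interval: 1.23059 × 304 days = 374.1 days.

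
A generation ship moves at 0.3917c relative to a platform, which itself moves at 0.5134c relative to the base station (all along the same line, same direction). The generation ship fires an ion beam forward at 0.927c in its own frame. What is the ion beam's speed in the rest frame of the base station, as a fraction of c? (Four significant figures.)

Apply u = (u'+v)/(1+u'v) twice. Ion beam in the platform frame: (0.927+0.3917)/(1+0.927·0.3917) = 1.3187/1.3631059 = 0.96742c.
That velocity, transformed to the rest frame of the base station: (0.96742+0.5134)/(1+0.96742·0.5134) = 1.48082/1.496673428 = 0.98941c.

0.9894c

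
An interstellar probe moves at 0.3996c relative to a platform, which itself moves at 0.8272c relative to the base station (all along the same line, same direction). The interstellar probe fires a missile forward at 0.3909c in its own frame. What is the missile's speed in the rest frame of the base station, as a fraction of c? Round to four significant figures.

0.9651c

First combine the missile and interstellar probe (S''→S'): u₁ = (0.3909 + 0.3996)/(1 + 0.3909×0.3996) = 0.7905/1.15620364 = 0.6837.
Then combine with the platform (S'→S): u = (0.6837 + 0.8272)/(1 + 0.6837×0.8272) = 1.5109/1.56555664 = 0.96509.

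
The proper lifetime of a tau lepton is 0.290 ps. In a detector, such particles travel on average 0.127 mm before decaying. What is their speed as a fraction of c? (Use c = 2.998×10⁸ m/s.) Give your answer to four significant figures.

0.8252c

Let x = d/(cτ) = 1.270×10^-4 m / (2.998×10⁸ m/s × 2.900×10^-13 s) = 1.4607. Since d = βγcτ, x = βγ = β/√(1−β²).
Solving: β² = x²/(1+x²) = 2.13364/3.13364 = 0.680882, so β = 0.8252.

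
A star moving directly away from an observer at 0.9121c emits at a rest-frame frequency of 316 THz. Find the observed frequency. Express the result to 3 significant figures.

Relativistic Doppler (source moving away): f_obs = f_src · √((1−β)/(1+β)).
With β = 0.9121: factor = √(0.0879/1.9121) = 0.21441.
f_obs = 316 × 0.21441 = 67.8 THz.

67.8 THz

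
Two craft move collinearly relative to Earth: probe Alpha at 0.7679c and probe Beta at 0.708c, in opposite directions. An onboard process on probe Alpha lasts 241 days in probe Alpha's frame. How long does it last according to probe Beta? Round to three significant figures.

822 days

Transform probe Alpha's velocity into probe Beta's frame: (0.7679 + 0.708)/(1 + 0.7679·0.708) = 1.4759/1.5436732, so the relative speed is 0.9561c.
At |u| = 0.9561c, γ = (1 − 0.914127)^(−1/2) = 3.4125.
Probe Alpha's interval is proper; time dilation gives Δt_B = γΔτ = 3.4125 × 241 days = 822 days.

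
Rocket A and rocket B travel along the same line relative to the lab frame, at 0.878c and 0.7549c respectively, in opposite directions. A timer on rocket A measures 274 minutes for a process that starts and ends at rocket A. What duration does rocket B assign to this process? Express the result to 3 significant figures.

1450 minutes

Speed of rocket A in rocket B's frame: u = (v_A + v_B)/(1 + v_A v_B/c²) = (0.878 + 0.7549)/(1 + 0.878×0.7549) = 1.6329/1.6628022 = 0.98202; |u| = 0.98202c.
γ for this relative speed: γ = 1/√(1 − 0.964363) = 5.2972.
The clock on rocket A records proper time, so rocket B measures Δt = γΔτ = 5.2972 × 274 = 1450 minutes.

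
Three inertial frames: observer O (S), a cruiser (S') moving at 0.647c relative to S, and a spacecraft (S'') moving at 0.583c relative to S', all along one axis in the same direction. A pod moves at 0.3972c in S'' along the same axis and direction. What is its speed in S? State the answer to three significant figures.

0.952c

Compose velocities in two stages. Stage 1 (into S'): u₁ = (0.3972+0.583)/(1+0.3972×0.583) = 0.7959.
Stage 2 (into S): u = (0.7959+0.647)/(1+0.7959×0.647) = 0.95244, so the speed is 0.952c.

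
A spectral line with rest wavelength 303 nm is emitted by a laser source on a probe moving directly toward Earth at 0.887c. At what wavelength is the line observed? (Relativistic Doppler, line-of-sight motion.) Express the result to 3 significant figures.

Relativistic Doppler for wavelength: λ_obs = λ_src · √((1−β)/(1+β)).
With β = 0.887: factor = √(0.113/1.887) = 0.24471.
λ_obs = 303 × 0.24471 = 74.1 nm.

74.1 nm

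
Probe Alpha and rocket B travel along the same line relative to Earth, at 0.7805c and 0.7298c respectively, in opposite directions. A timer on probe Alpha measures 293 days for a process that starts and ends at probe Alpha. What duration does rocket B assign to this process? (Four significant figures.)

1076 days

The velocity of probe Alpha relative to rocket B is (0.7805 + 0.7298)c / (1 + 0.7805×0.7298) = 0.96221c; relative speed 0.96221c.
At |u| = 0.96221c, γ = (1 − 0.925848)^(−1/2) = 3.6723.
The clock on probe Alpha records proper time, so rocket B measures Δt = γΔτ = 3.6723 × 293 = 1076 days.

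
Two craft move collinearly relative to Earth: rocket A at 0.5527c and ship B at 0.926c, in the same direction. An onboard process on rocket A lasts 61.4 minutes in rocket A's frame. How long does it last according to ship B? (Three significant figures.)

Transform rocket A's velocity into ship B's frame: (0.5527 − 0.926)/(1 − 0.5527·0.926) = −0.3733/0.4881998, so the relative speed is 0.76465c.
γ for this relative speed: γ = 1/√(1 − 0.58469) = 1.5517.
Rocket A's interval is proper; time dilation gives Δt_B = γΔτ = 1.5517 × 61.4 minutes = 95.3 minutes.

95.3 minutes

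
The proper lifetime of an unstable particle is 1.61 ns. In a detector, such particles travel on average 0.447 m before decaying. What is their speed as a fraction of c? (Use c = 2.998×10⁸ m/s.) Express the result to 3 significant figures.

d = βγcτ ⇒ βγ = d/(cτ) = 0.4470 m / (0.482678 m) = 0.92608.
β = (βγ)/√(1+(βγ)²) = 0.92608/√1.857624 = 0.679.

0.679c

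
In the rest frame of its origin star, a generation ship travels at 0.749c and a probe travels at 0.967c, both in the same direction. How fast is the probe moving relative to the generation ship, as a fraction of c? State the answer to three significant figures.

Transform to the generation ship's frame: u' = (u − v)/(1 − uv/c²).
u' = (0.967 − 0.749)/(1 − 0.967×0.749) = 0.218/0.275717 = 0.79067.
Speed in the generation ship's frame: 0.791c (in the same direction).

0.791c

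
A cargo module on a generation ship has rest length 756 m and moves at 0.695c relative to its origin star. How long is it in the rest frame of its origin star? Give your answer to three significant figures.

Lorentz factor: γ = (1 − 0.483025)^(−1/2) = 1.3908.
Length contraction: L = L₀/γ = 756/1.3908 = 544 m.

544 m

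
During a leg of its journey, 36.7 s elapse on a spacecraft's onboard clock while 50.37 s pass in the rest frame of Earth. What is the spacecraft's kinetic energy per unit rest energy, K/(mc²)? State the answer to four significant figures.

0.3725

The time-dilation ratio gives γ = 50.37/36.7 = 1.37248.
Since K = (γ−1)mc², K/(mc²) = 1.37248 − 1 = 0.3725.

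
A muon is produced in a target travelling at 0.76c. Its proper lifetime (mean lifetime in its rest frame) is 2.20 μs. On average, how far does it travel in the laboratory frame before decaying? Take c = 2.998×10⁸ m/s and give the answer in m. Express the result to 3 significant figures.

771 m

With β = 0.76, γ = 1/√(1 − 0.76²) = 1/√0.4224 = 1.5386.
Lab-frame lifetime: Δt = γτ = 1.5386 × 2.20 μs = 3.3849 μs.
Distance: d = vΔt = 0.76 × 2.998×10⁸ m/s × 3.3849×10^-6 s = 771 m.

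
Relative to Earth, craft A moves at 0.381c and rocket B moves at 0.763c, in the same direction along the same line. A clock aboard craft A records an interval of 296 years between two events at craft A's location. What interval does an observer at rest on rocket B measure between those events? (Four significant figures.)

351.3 years

Transform craft A's velocity into rocket B's frame: (0.381 − 0.763)/(1 − 0.381·0.763) = −0.382/0.709297, so the relative speed is 0.53856c.
γ for this relative speed: γ = 1/√(1 − 0.290047) = 1.1868.
Craft A's interval is proper; time dilation gives Δt_B = γΔτ = 1.1868 × 296 years = 351.3 years.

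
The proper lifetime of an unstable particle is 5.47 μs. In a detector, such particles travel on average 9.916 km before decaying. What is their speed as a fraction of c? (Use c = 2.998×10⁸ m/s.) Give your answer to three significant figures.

Lab distance = (lab lifetime)·v = γτ·βc, so βγ = d/(cτ) = 9916/(2.998×10⁸ × 5.470×10^-6) = 6.0467.
With βγ = 6.0467: γ² = 1 + (βγ)² = 37.5626, and β = (βγ)/γ = 6.0467/6.12883 = 0.987.

0.987c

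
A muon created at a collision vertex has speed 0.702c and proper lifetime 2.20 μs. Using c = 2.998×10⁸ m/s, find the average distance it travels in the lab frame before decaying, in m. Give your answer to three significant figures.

Lorentz factor: γ = (1 − 0.492804)^(−1/2) = 1.4041.
Lab-frame lifetime: Δt = γτ = 1.4041 × 2.20 μs = 3.089 μs.
Distance: d = vΔt = 0.702 × 2.998×10⁸ m/s × 3.0890×10^-6 s = 650 m.

650 m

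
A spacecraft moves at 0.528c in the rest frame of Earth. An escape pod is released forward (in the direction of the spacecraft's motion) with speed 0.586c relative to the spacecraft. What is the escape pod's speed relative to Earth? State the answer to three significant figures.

In units of c, u = (u' + v)/(1 + u'v) with u' = 0.586 and v = 0.528.
Numerator: 0.586 + 0.528 = 1.114. Denominator: 1 + (0.586)(0.528) = 1.309408.
u = 1.114/1.309408 = 0.85077, so the speed is 0.851c.

0.851c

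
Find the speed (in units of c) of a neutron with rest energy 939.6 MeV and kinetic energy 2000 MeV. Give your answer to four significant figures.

0.9475c

γ = 1 + K/(mc²) = 1 + 2000/939.6 = 3.1286.
β = √(1 − 1/γ²) = √(1 − 0.102164) = √0.897836 = 0.9475.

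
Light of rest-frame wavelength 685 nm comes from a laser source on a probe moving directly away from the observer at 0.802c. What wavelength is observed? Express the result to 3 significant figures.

Relativistic Doppler for wavelength: λ_obs = λ_src · √((1+β)/(1−β)).
With β = 0.802: factor = √(1.802/0.198) = 3.0168.
λ_obs = 685 × 3.0168 = 2070 nm.

2070 nm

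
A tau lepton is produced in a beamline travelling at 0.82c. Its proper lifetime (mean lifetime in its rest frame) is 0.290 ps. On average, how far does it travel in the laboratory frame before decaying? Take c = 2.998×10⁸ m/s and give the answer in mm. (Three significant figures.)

With β = 0.82, γ = 1/√(1 − 0.82²) = 1/√0.3276 = 1.7471.
Lab-frame lifetime: Δt = γτ = 1.7471 × 0.290 ps = 0.50666 ps.
Distance: d = vΔt = 0.82 × 2.998×10⁸ m/s × 5.0666×10^-13 s = 1.25×10^-4 m = 0.125 mm.

0.125 mm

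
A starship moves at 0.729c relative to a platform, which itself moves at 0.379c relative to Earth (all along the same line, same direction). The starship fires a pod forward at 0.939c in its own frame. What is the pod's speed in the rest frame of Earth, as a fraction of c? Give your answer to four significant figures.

Apply u = (u'+v)/(1+u'v) twice. Pod in the platform frame: (0.939+0.729)/(1+0.939·0.729) = 1.668/1.684531 = 0.99019c.
That velocity, transformed to the rest frame of Earth: (0.99019+0.379)/(1+0.99019·0.379) = 1.36919/1.37528201 = 0.99557c.

0.9956c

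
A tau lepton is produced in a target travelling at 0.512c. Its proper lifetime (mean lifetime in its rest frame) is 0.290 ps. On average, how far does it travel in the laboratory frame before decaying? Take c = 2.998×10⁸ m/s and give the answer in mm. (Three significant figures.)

0.0518 mm

With β = 0.512, γ = 1/√(1 − 0.512²) = 1/√0.737856 = 1.1642.
Lab-frame lifetime: Δt = γτ = 1.1642 × 0.290 ps = 0.33762 ps.
Distance: d = vΔt = 0.512 × 2.998×10⁸ m/s × 3.3762×10^-13 s = 5.18×10^-5 m = 0.0518 mm.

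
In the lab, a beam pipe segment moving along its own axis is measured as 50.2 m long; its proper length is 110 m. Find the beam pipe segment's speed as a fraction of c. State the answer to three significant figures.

Length contraction gives γ = L₀/L = 110/50.2 = 2.1912.
β = √(1 − 1/γ²) = √0.791726 = 0.890.

0.890c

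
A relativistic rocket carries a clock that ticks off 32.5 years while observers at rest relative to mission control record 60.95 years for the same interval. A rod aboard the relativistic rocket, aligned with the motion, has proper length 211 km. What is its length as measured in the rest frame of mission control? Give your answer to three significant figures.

The time-dilation ratio gives γ = 60.95/32.5 = 1.87538.
L = L₀/γ = 211/1.87538 = 113 km.

113 km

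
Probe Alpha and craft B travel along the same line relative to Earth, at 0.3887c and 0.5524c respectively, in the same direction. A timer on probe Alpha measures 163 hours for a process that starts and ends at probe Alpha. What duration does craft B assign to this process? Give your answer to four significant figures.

Transform probe Alpha's velocity into craft B's frame: (0.3887 − 0.5524)/(1 − 0.3887·0.5524) = −0.1637/0.78528212, so the relative speed is 0.20846c.
γ for this relative speed: γ = 1/√(1 − 0.0434556) = 1.0225.
Probe Alpha's interval is proper; time dilation gives Δt_B = γΔτ = 1.0225 × 163 hours = 166.7 hours.

166.7 hours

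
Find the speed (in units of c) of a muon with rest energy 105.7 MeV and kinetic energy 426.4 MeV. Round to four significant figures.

0.9801c

γ = 1 + K/(mc²) = 1 + 426.4/105.7 = 5.0341.
β = √(1 − 1/γ²) = √(1 − 0.0394599) = √0.9605401 = 0.9801.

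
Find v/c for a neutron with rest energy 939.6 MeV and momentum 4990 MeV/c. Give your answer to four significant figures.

βγ = pc/(mc²) = 4990/939.6 = 5.3108.
Since γ² = 1 + (βγ)² = 29.2046, γ = √29.2046 = 5.40413, and β = (βγ)/γ = 5.3108/5.40413 = 0.9827.

0.9827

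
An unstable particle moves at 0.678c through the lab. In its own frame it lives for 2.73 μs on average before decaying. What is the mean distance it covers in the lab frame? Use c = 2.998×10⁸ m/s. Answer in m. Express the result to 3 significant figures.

With β = 0.678, γ = 1/√(1 − 0.678²) = 1/√0.540316 = 1.3604.
Lab-frame lifetime: Δt = γτ = 1.3604 × 2.73 μs = 3.7139 μs.
Distance: d = vΔt = 0.678 × 2.998×10⁸ m/s × 3.7139×10^-6 s = 755 m.

755 m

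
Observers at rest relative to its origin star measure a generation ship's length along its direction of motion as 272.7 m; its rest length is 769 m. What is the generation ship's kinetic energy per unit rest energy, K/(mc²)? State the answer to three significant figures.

1.82

γ = L₀/L = 769/272.7 = 2.81995.
Since K = (γ−1)mc², K/(mc²) = 2.81995 − 1 = 1.82.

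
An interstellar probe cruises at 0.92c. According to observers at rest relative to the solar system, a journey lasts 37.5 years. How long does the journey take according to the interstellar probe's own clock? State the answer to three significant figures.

14.7 years

Lorentz factor: γ = (1 − 0.8464)^(−1/2) = 2.5516.
The interstellar probe's clock runs slow as seen from the solar system, so Δτ = Δt/γ = 37.5/2.5516 = 14.7 years.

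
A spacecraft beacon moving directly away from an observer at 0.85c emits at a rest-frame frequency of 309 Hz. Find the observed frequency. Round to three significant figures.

88.0 Hz

Relativistic Doppler (source moving away): f_obs = f_src · √((1−β)/(1+β)).
With β = 0.85: factor = √(0.15/1.85) = 0.28475.
f_obs = 309 × 0.28475 = 88.0 Hz.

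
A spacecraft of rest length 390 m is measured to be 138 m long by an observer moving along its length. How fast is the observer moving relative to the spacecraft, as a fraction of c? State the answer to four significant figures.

0.9353c

Length contraction gives γ = L₀/L = 390/138 = 2.8261.
β = √(1 − 1/γ²) = √0.874794 = 0.9353.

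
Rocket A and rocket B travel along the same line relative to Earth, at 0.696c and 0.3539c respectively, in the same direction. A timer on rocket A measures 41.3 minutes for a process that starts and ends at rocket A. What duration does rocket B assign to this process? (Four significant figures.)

46.35 minutes

Transform rocket A's velocity into rocket B's frame: (0.696 − 0.3539)/(1 − 0.696·0.3539) = 0.3421/0.7536856, so the relative speed is 0.4539c.
γ for this relative speed: γ = 1/√(1 − 0.206025) = 1.1223.
Rocket A's interval is proper; time dilation gives Δt_B = γΔτ = 1.1223 × 41.3 minutes = 46.35 minutes.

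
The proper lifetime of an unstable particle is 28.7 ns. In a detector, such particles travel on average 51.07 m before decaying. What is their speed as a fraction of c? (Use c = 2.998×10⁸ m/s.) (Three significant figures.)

Let x = d/(cτ) = 51.07 m / (2.998×10⁸ m/s × 2.870×10^-8 s) = 5.9354. Since d = βγcτ, x = βγ = β/√(1−β²).
Solving: β² = x²/(1+x²) = 35.229/36.229 = 0.972398, so β = 0.986.

0.986c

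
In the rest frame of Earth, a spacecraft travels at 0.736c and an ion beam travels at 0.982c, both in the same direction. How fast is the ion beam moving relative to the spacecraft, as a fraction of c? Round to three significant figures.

0.887c

Transform to the spacecraft's frame: u' = (u − v)/(1 − uv/c²).
u' = (0.982 − 0.736)/(1 − 0.982×0.736) = 0.246/0.277248 = 0.88729.
Speed in the spacecraft's frame: 0.887c (in the same direction).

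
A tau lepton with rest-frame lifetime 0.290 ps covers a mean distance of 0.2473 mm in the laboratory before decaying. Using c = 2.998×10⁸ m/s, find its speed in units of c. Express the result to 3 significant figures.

0.943c

d = βγcτ ⇒ βγ = d/(cτ) = 2.473×10^-4 m / (8.6942×10^-5 m) = 2.8444.
β = (βγ)/√(1+(βγ)²) = 2.8444/√9.09061 = 0.943.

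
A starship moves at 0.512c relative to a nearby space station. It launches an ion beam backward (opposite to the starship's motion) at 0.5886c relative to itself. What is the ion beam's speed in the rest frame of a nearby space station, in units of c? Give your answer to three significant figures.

In units of c, u = (u' + v)/(1 + u'v) with u' = −0.5886 and v = 0.512.
Numerator: −0.5886 + 0.512 = −0.0766. Denominator: 1 + (−0.5886)(0.512) = 0.6986368.
u = −0.0766/0.6986368 = −0.10964, so the speed is 0.110c.

0.110c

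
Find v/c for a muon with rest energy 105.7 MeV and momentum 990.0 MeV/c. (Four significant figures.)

pc/(mc²) = 990.0/105.7 = 9.3661 = βγ = β/√(1−β²).
So β² = x²/(1 + x²) with x = 9.3661: x² = 87.7238, β² = 87.7238/88.7238 = 0.988729, β = 0.9943.

0.9943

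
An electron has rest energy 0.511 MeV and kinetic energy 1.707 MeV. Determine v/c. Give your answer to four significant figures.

0.9731

γ = 1 + K/(mc²) = 1 + 1.707/0.511 = 4.3405.
β = √(1 − 1/γ²) = √(1 − 0.0530787) = √0.9469213 = 0.9731.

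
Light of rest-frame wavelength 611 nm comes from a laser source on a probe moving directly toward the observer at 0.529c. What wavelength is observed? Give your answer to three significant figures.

Relativistic Doppler for wavelength: λ_obs = λ_src · √((1−β)/(1+β)).
With β = 0.529: factor = √(0.471/1.529) = 0.55502.
λ_obs = 611 × 0.55502 = 339 nm.

339 nm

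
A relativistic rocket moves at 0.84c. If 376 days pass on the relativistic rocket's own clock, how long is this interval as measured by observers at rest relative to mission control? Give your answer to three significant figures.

Lorentz factor: γ = (1 − 0.7056)^(−1/2) = 1.843.
The onboard clock measures proper time, so the interval in the rest frame of mission control is dilated: Δt = γ·Δτ = 1.843 × 376 days = 693 days.

693 days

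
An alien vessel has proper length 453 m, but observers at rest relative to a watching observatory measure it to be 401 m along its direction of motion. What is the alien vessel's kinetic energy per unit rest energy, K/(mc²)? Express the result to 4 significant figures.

0.1297

γ = L₀/L = 453/401 = 1.12968.
Since K = (γ−1)mc², K/(mc²) = 1.12968 − 1 = 0.1297.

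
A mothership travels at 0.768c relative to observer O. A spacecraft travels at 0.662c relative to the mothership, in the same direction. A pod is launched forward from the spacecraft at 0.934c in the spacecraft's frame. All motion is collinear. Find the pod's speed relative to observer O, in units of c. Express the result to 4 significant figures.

0.9982c

First combine the pod and spacecraft (S''→S'): u₁ = (0.934 + 0.662)/(1 + 0.934×0.662) = 1.596/1.618308 = 0.98622.
Then combine with the mothership (S'→S): u = (0.98622 + 0.768)/(1 + 0.98622×0.768) = 1.75422/1.75741696 = 0.99818.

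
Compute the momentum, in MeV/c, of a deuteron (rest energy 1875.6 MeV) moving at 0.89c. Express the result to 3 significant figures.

γ = 1/√(1 − β²) = 1/√(1 − 0.7921) = 1/√0.2079 = 1/0.455961 = 2.1932.
Momentum: p = γβ·mc = 2.1932 × 0.89 × 1875.6 MeV/c = 3660 MeV/c.

3660 MeV/c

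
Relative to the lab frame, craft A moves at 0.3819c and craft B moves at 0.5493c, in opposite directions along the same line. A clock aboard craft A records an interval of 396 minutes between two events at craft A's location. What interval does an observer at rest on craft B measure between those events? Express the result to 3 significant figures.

620 minutes

Speed of craft A in craft B's frame: u = (v_A + v_B)/(1 + v_A v_B/c²) = (0.3819 + 0.5493)/(1 + 0.3819×0.5493) = 0.9312/1.20977767 = 0.76973; |u| = 0.76973c.
γ for this relative speed: γ = 1/√(1 − 0.592484) = 1.5665.
Craft A's interval is proper; time dilation gives Δt_B = γΔτ = 1.5665 × 396 minutes = 620 minutes.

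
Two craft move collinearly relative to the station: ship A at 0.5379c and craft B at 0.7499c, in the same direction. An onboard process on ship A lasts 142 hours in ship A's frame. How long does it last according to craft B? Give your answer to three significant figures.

Transform ship A's velocity into craft B's frame: (0.5379 − 0.7499)/(1 − 0.5379·0.7499) = −0.212/0.59662879, so the relative speed is 0.35533c.
At |u| = 0.35533c, γ = (1 − 0.126259)^(−1/2) = 1.0698.
The clock on ship A records proper time, so craft B measures Δt = γΔτ = 1.0698 × 142 = 152 hours.

152 hours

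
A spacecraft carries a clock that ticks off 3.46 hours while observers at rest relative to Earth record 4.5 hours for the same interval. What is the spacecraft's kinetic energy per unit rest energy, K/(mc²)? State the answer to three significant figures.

0.301

γ = Δt/Δτ = 4.5/3.46 = 1.30058.
K/(mc²) = γ − 1 = 1.30058 − 1 = 0.301.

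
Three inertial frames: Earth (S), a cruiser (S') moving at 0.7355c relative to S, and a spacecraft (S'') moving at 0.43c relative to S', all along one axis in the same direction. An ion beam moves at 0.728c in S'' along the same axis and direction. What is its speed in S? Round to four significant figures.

Compose velocities in two stages. Stage 1 (into S'): u₁ = (0.728+0.43)/(1+0.728×0.43) = 0.88192.
Stage 2 (into S): u = (0.88192+0.7355)/(1+0.88192×0.7355) = 0.98106, so the speed is 0.9811c.

0.9811c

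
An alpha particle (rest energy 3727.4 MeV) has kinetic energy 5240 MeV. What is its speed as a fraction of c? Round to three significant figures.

K = (γ−1)mc², so γ = 1 + 5240/3727.4 = 2.4058.
Then v/c = √(1 − γ⁻²) = √(1 − 0.172775) = √0.827225 = 0.910.

0.910c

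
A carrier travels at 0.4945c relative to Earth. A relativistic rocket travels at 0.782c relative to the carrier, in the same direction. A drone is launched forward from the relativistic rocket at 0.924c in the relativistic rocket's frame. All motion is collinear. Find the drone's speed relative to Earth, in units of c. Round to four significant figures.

First combine the drone and relativistic rocket (S''→S'): u₁ = (0.924 + 0.782)/(1 + 0.924×0.782) = 1.706/1.722568 = 0.99038.
Then combine with the carrier (S'→S): u = (0.99038 + 0.4945)/(1 + 0.99038×0.4945) = 1.48488/1.48974291 = 0.99674.

0.9967c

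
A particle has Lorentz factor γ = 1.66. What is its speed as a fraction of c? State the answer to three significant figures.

β = √(1 − 1/γ²) = √(1 − 1/2.7556) = √0.637103 = 0.798.

0.798c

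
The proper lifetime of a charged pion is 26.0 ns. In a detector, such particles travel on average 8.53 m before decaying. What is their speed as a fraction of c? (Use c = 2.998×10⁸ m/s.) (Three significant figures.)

Let x = d/(cτ) = 8.530 m / (2.998×10⁸ m/s × 2.600×10^-8 s) = 1.0943. Since d = βγcτ, x = βγ = β/√(1−β²).
Solving: β² = x²/(1+x²) = 1.19749/2.19749 = 0.544935, so β = 0.738.

0.738c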